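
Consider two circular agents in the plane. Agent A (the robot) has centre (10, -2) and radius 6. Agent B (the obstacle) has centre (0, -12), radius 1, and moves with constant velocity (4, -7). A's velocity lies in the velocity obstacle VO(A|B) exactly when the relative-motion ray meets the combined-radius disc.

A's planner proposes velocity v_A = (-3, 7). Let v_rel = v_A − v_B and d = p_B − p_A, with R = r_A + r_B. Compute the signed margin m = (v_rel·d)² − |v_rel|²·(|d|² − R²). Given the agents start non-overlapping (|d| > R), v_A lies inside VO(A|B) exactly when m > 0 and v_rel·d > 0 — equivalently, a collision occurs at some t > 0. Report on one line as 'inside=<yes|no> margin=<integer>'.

d = (-10, -10),  |d|² = 200;  R = 6+1 = 7,  c = 200−7² = 151
v_rel = (-7, 14),  |v_rel|² = 245;  v_rel·d = (-7)·(-10) + (14)·(-10) = -70
245·t² + 140·t + 151 = 0  ⇒  m = (-70)² − 245·151 = -32095
m = -32095 < 0,  v_rel·d = -70 < 0  ⇒  outside

inside=no margin=-32095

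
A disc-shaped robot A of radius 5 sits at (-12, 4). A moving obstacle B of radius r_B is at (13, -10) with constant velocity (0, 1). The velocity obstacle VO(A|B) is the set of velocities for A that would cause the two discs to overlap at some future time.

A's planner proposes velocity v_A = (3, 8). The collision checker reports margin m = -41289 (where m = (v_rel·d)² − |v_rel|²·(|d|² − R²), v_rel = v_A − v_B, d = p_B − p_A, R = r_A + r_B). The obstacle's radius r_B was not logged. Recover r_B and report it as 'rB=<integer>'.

m = -41289
d = (25, -14);  v_rel = (3, 7),  |v_rel|² = 58
v_rel×d = (3)·(-14) − (7)·(25) = -217
since m = R²·58 − (-217)²:  R² = (47089 + -41289) / 58 = 100
R = √100 = 10  ⇒  r_B = 10 − 5 = 5

rB=5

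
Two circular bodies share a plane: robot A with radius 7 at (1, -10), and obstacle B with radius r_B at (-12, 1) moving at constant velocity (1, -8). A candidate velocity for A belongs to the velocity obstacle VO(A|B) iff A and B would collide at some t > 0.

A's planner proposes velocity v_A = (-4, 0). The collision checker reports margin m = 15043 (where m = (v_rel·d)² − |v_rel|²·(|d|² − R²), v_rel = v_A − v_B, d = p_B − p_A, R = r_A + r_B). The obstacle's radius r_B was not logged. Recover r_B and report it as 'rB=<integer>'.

m = 15043
d = (-13, 11);  v_rel = (-5, 8),  |v_rel|² = 89
v_rel×d = (-5)·(11) − (8)·(-13) = 49
since m = R²·89 − 49²:  R² = (2401 + 15043) / 89 = 196
R = √196 = 14  ⇒  r_B = 14 − 7 = 7

rB=7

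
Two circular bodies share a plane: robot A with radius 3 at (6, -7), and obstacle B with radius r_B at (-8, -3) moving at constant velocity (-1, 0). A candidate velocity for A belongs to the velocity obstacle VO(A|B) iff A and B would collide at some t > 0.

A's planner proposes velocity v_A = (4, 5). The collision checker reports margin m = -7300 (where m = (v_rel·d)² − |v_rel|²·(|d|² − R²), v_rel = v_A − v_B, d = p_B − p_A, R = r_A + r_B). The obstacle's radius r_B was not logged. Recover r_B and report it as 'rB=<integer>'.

m = -7300
d = (-14, 4);  v_rel = (5, 5),  |v_rel|² = 50
v_rel×d = (5)·(4) − (5)·(-14) = 90
since m = R²·50 − 90²:  R² = (8100 + -7300) / 50 = 16
R = √16 = 4  ⇒  r_B = 4 − 3 = 1

rB=1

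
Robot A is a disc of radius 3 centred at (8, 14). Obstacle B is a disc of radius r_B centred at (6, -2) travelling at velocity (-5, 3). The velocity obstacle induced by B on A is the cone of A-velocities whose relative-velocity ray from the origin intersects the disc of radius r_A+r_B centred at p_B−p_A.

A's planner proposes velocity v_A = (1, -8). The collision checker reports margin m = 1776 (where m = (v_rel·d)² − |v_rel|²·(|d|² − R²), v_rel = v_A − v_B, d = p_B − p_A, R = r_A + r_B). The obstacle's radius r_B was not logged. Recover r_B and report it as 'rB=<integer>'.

m = 1776
d = (-2, -16);  v_rel = (6, -11),  |v_rel|² = 157
v_rel×d = (6)·(-16) − (-11)·(-2) = -118
since m = R²·157 − (-118)²:  R² = (13924 + 1776) / 157 = 100
R = √100 = 10  ⇒  r_B = 10 − 3 = 7

rB=7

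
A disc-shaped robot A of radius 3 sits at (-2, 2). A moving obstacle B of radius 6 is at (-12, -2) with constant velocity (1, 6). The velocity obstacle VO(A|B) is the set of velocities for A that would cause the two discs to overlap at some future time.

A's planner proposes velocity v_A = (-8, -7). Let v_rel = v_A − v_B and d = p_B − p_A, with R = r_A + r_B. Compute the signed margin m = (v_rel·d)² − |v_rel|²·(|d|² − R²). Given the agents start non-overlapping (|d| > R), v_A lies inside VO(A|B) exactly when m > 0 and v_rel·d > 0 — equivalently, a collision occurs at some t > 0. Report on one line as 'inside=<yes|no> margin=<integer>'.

d = (-10, -4),  |d|² = 116;  R = 3+6 = 9,  c = 116−9² = 35
v_rel = (-9, -13),  |v_rel|² = 250;  v_rel·d = (-9)·(-10) + (-13)·(-4) = 142
250·t² − 284·t + 35 = 0  ⇒  m = 142² − 250·35 = 11414
m = 11414 > 0,  v_rel·d = 142 > 0  ⇒  inside

inside=yes margin=11414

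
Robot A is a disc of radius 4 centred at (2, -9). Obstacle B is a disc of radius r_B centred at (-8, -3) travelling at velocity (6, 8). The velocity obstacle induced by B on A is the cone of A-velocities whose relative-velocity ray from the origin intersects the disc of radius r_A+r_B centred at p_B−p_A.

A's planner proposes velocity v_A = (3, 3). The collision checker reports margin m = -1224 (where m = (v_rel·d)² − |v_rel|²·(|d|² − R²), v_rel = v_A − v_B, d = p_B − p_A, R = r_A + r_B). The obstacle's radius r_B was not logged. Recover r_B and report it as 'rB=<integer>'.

m = -1224
d = (-10, 6);  v_rel = (-3, -5),  |v_rel|² = 34
v_rel×d = (-3)·(6) − (-5)·(-10) = -68
since m = R²·34 − (-68)²:  R² = (4624 + -1224) / 34 = 100
R = √100 = 10  ⇒  r_B = 10 − 4 = 6

rB=6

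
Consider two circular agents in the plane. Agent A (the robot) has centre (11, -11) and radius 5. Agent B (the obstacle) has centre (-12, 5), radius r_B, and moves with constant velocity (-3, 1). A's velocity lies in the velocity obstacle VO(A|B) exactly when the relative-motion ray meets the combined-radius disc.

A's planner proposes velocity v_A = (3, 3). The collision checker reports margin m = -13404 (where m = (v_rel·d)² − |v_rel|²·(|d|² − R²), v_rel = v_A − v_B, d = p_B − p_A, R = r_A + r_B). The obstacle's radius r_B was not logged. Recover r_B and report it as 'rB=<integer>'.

m = -13404
d = (-23, 16);  v_rel = (6, 2),  |v_rel|² = 40
v_rel×d = (6)·(16) − (2)·(-23) = 142
since m = R²·40 − 142²:  R² = (20164 + -13404) / 40 = 169
R = √169 = 13  ⇒  r_B = 13 − 5 = 8

rB=8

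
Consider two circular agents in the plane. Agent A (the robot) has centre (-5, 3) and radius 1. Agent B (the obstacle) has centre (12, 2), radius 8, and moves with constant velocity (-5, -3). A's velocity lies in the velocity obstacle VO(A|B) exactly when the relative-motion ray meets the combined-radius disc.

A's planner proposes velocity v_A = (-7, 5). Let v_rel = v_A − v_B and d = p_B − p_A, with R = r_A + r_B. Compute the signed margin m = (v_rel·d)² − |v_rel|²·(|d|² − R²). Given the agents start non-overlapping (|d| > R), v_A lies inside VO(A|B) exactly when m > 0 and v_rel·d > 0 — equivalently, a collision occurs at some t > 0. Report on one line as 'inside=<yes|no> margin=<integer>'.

d = (17, -1),  |d|² = 290;  R = 1+8 = 9,  c = 290−9² = 209
v_rel = (-2, 8),  |v_rel|² = 68;  v_rel·d = (-2)·(17) + (8)·(-1) = -42
68·t² + 84·t + 209 = 0  ⇒  m = (-42)² − 68·209 = -12448
m = -12448 < 0,  v_rel·d = -42 < 0  ⇒  outside

inside=no margin=-12448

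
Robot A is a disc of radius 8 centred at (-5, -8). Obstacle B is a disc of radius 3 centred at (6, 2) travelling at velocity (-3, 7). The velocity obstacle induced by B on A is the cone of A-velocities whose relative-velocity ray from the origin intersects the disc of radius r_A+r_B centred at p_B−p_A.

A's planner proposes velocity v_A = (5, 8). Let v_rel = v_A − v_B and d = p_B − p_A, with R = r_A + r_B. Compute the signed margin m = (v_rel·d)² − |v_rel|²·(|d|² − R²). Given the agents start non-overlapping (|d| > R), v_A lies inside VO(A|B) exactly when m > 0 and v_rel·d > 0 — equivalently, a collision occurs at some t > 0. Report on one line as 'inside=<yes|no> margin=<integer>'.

d = (11, 10),  |d|² = 221;  R = 8+3 = 11,  c = 221−11² = 100
v_rel = (8, 1),  |v_rel|² = 65;  v_rel·d = (8)·(11) + (1)·(10) = 98
65·t² − 196·t + 100 = 0  ⇒  m = 98² − 65·100 = 3104
m = 3104 > 0,  v_rel·d = 98 > 0  ⇒  inside

inside=yes margin=3104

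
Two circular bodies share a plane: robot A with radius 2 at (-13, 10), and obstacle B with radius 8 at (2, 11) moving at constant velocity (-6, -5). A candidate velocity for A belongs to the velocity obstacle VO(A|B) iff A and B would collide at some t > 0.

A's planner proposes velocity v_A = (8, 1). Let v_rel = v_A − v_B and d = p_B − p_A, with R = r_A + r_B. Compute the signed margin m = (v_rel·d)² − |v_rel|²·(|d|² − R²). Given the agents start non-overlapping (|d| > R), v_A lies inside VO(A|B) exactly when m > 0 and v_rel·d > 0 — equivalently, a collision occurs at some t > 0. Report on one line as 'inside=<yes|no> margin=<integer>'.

d = (15, 1),  |d|² = 226;  R = 2+8 = 10,  c = 226−10² = 126
v_rel = (14, 6),  |v_rel|² = 232;  v_rel·d = (14)·(15) + (6)·(1) = 216
232·t² − 432·t + 126 = 0  ⇒  m = 216² − 232·126 = 17424
m = 17424 > 0,  v_rel·d = 216 > 0  ⇒  inside

inside=yes margin=17424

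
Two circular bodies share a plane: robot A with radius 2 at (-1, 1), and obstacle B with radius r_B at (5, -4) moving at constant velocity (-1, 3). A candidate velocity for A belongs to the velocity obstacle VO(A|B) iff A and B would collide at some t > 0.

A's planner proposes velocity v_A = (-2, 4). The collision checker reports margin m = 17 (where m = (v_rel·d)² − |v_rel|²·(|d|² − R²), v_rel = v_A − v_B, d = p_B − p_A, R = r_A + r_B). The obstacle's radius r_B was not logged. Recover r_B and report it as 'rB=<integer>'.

m = 17
d = (6, -5);  v_rel = (-1, 1),  |v_rel|² = 2
v_rel×d = (-1)·(-5) − (1)·(6) = -1
since m = R²·2 − (-1)²:  R² = (1 + 17) / 2 = 9
R = √9 = 3  ⇒  r_B = 3 − 2 = 1

rB=1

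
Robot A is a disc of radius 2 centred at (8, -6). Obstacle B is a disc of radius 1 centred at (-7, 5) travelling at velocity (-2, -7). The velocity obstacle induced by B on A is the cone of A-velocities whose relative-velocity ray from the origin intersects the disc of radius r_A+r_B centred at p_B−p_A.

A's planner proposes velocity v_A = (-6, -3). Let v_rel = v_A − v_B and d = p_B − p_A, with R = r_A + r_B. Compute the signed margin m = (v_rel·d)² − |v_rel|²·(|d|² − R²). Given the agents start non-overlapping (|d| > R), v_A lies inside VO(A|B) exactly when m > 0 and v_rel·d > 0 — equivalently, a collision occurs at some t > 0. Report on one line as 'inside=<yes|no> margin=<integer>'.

d = (-15, 11),  |d|² = 346;  R = 2+1 = 3,  c = 346−3² = 337
v_rel = (-4, 4),  |v_rel|² = 32;  v_rel·d = (-4)·(-15) + (4)·(11) = 104
32·t² − 208·t + 337 = 0  ⇒  m = 104² − 32·337 = 32
m = 32 > 0,  v_rel·d = 104 > 0  ⇒  inside

inside=yes margin=32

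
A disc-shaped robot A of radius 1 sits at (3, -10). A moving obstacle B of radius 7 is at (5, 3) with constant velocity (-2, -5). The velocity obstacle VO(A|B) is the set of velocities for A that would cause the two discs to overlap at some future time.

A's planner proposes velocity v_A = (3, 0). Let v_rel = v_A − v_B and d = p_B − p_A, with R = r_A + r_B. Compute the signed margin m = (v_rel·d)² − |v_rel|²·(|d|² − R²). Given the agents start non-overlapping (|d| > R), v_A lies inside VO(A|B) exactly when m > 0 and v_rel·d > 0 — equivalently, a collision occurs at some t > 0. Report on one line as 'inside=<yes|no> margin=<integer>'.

d = (2, 13),  |d|² = 173;  R = 1+7 = 8,  c = 173−8² = 109
v_rel = (5, 5),  |v_rel|² = 50;  v_rel·d = (5)·(2) + (5)·(13) = 75
50·t² − 150·t + 109 = 0  ⇒  m = 75² − 50·109 = 175
m = 175 > 0,  v_rel·d = 75 > 0  ⇒  inside

inside=yes margin=175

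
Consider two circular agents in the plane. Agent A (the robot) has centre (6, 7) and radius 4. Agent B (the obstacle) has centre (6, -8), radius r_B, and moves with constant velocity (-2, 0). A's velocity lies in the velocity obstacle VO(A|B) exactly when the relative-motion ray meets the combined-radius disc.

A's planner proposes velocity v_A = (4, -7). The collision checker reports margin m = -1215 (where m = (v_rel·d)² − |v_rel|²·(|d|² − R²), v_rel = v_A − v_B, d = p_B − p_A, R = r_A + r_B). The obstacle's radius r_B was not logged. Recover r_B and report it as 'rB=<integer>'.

m = -1215
d = (0, -15);  v_rel = (6, -7),  |v_rel|² = 85
v_rel×d = (6)·(-15) − (-7)·(0) = -90
since m = R²·85 − (-90)²:  R² = (8100 + -1215) / 85 = 81
R = √81 = 9  ⇒  r_B = 9 − 4 = 5

rB=5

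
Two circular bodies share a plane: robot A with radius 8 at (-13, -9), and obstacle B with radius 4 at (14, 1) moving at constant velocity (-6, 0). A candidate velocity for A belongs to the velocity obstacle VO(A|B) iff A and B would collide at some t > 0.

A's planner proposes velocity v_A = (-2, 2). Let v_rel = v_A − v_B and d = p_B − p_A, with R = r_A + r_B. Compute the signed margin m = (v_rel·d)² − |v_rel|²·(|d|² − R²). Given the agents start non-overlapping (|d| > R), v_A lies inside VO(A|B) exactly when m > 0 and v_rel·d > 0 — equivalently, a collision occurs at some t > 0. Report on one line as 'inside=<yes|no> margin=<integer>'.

d = (27, 10),  |d|² = 829;  R = 8+4 = 12,  c = 829−12² = 685
v_rel = (4, 2),  |v_rel|² = 20;  v_rel·d = (4)·(27) + (2)·(10) = 128
20·t² − 256·t + 685 = 0  ⇒  m = 128² − 20·685 = 2684
m = 2684 > 0,  v_rel·d = 128 > 0  ⇒  inside

inside=yes margin=2684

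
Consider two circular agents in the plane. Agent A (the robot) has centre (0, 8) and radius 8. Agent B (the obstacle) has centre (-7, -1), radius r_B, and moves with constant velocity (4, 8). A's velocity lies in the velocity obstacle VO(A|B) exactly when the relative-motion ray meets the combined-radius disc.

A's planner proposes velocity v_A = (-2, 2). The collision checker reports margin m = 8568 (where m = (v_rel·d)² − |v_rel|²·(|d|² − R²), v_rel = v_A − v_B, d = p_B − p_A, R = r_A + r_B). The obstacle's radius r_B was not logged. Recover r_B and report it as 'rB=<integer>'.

m = 8568
d = (-7, -9);  v_rel = (-6, -6),  |v_rel|² = 72
v_rel×d = (-6)·(-9) − (-6)·(-7) = 12
since m = R²·72 − 12²:  R² = (144 + 8568) / 72 = 121
R = √121 = 11  ⇒  r_B = 11 − 8 = 3

rB=3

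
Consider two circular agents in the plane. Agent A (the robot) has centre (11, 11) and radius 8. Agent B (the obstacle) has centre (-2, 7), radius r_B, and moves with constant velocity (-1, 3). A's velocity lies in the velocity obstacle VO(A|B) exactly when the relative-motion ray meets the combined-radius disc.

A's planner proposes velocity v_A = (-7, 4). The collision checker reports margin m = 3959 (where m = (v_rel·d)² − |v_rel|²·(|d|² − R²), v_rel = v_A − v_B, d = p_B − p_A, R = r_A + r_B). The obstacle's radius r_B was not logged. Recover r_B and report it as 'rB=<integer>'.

m = 3959
d = (-13, -4);  v_rel = (-6, 1),  |v_rel|² = 37
v_rel×d = (-6)·(-4) − (1)·(-13) = 37
since m = R²·37 − 37²:  R² = (1369 + 3959) / 37 = 144
R = √144 = 12  ⇒  r_B = 12 − 8 = 4

rB=4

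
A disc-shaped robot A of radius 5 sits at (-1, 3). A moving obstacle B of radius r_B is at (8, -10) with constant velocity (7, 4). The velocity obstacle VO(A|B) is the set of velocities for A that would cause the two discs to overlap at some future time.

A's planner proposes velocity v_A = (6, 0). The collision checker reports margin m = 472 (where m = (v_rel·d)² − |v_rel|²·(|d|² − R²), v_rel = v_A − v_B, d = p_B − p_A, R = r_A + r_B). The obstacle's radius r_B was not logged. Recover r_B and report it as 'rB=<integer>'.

m = 472
d = (9, -13);  v_rel = (-1, -4),  |v_rel|² = 17
v_rel×d = (-1)·(-13) − (-4)·(9) = 49
since m = R²·17 − 49²:  R² = (2401 + 472) / 17 = 169
R = √169 = 13  ⇒  r_B = 13 − 5 = 8

rB=8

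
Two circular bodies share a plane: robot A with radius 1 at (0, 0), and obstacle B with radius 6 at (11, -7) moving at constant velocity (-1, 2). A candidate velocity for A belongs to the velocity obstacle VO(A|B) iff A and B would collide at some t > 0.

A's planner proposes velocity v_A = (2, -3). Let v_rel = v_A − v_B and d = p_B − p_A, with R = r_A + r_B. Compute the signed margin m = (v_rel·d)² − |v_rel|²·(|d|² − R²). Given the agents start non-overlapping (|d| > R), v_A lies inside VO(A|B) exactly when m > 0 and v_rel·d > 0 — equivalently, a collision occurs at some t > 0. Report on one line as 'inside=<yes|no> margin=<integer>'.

d = (11, -7),  |d|² = 170;  R = 1+6 = 7,  c = 170−7² = 121
v_rel = (3, -5),  |v_rel|² = 34;  v_rel·d = (3)·(11) + (-5)·(-7) = 68
34·t² − 136·t + 121 = 0  ⇒  m = 68² − 34·121 = 510
m = 510 > 0,  v_rel·d = 68 > 0  ⇒  inside

inside=yes margin=510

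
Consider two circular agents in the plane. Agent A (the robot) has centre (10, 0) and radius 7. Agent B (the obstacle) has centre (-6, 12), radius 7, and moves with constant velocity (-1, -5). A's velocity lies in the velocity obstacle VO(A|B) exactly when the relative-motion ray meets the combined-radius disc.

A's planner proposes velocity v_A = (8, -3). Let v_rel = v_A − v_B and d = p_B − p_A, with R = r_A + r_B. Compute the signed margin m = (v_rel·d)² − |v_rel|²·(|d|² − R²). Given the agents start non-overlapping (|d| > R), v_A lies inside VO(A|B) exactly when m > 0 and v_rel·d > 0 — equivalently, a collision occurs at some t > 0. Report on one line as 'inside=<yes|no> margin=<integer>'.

d = (-16, 12),  |d|² = 400;  R = 7+7 = 14,  c = 400−14² = 204
v_rel = (9, 2),  |v_rel|² = 85;  v_rel·d = (9)·(-16) + (2)·(12) = -120
85·t² + 240·t + 204 = 0  ⇒  m = (-120)² − 85·204 = -2940
m = -2940 < 0,  v_rel·d = -120 < 0  ⇒  outside

inside=no margin=-2940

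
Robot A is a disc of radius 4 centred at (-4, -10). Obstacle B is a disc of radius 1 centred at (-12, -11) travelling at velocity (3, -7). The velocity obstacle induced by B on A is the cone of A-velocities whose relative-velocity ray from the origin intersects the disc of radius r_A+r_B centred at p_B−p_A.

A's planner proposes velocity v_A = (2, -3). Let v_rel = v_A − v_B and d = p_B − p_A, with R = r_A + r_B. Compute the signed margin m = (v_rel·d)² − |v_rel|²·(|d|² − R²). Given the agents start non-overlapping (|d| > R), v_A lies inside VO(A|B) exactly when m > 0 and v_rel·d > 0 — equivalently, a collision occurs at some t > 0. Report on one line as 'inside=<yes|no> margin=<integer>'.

d = (-8, -1),  |d|² = 65;  R = 4+1 = 5,  c = 65−5² = 40
v_rel = (-1, 4),  |v_rel|² = 17;  v_rel·d = (-1)·(-8) + (4)·(-1) = 4
17·t² − 8·t + 40 = 0  ⇒  m = 4² − 17·40 = -664
m = -664 < 0,  v_rel·d = 4 > 0  ⇒  outside

inside=no margin=-664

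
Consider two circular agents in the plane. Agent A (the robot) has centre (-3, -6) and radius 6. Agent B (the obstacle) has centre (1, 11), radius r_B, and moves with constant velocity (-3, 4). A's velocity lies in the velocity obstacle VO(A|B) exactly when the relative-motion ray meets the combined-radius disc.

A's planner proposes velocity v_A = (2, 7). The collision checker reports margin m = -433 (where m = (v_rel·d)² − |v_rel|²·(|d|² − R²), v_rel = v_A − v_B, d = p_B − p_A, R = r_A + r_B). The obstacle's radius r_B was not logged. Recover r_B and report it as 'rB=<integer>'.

m = -433
d = (4, 17);  v_rel = (5, 3),  |v_rel|² = 34
v_rel×d = (5)·(17) − (3)·(4) = 73
since m = R²·34 − 73²:  R² = (5329 + -433) / 34 = 144
R = √144 = 12  ⇒  r_B = 12 − 6 = 6

rB=6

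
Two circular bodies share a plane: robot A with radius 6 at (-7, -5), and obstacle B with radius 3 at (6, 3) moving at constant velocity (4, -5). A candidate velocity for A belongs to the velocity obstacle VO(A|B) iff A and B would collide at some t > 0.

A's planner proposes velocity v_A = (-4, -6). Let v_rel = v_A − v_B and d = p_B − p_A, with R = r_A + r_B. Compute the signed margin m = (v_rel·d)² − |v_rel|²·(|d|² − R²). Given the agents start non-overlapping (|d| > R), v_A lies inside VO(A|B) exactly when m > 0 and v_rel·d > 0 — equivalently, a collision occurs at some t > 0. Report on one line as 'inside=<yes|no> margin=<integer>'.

d = (13, 8),  |d|² = 233;  R = 6+3 = 9,  c = 233−9² = 152
v_rel = (-8, -1),  |v_rel|² = 65;  v_rel·d = (-8)·(13) + (-1)·(8) = -112
65·t² + 224·t + 152 = 0  ⇒  m = (-112)² − 65·152 = 2664
m = 2664 > 0,  v_rel·d = -112 < 0  ⇒  outside

inside=no margin=2664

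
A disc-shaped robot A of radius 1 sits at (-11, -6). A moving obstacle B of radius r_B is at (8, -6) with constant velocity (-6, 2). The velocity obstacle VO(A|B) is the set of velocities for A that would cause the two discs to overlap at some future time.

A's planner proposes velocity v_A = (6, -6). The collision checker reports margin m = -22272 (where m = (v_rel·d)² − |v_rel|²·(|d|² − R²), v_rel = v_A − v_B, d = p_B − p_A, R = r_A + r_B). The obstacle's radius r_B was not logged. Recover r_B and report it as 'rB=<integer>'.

m = -22272
d = (19, 0);  v_rel = (12, -8),  |v_rel|² = 208
v_rel×d = (12)·(0) − (-8)·(19) = 152
since m = R²·208 − 152²:  R² = (23104 + -22272) / 208 = 4
R = √4 = 2  ⇒  r_B = 2 − 1 = 1

rB=1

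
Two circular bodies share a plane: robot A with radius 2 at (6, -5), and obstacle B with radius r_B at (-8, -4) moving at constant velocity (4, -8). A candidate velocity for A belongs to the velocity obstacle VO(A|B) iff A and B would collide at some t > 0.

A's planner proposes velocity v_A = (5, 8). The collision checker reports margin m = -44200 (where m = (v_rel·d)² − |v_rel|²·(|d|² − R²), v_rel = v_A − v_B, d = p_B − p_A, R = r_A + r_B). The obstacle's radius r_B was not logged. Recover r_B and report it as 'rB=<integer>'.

m = -44200
d = (-14, 1);  v_rel = (1, 16),  |v_rel|² = 257
v_rel×d = (1)·(1) − (16)·(-14) = 225
since m = R²·257 − 225²:  R² = (50625 + -44200) / 257 = 25
R = √25 = 5  ⇒  r_B = 5 − 2 = 3

rB=3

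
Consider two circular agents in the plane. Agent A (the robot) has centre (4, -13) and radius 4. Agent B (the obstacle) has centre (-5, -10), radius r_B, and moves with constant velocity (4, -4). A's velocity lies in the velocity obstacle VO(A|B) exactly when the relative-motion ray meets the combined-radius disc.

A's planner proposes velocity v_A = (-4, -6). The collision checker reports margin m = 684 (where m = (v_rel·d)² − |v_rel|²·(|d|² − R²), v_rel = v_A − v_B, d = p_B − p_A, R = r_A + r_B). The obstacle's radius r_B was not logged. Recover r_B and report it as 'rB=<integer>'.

m = 684
d = (-9, 3);  v_rel = (-8, -2),  |v_rel|² = 68
v_rel×d = (-8)·(3) − (-2)·(-9) = -42
since m = R²·68 − (-42)²:  R² = (1764 + 684) / 68 = 36
R = √36 = 6  ⇒  r_B = 6 − 4 = 2

rB=2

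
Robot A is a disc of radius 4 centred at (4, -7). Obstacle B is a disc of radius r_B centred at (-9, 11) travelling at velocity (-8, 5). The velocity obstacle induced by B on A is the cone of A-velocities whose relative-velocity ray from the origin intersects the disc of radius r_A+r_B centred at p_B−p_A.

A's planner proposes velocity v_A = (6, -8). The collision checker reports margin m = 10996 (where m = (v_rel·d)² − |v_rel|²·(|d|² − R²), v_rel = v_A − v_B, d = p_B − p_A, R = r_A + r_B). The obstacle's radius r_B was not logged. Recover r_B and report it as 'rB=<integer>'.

m = 10996
d = (-13, 18);  v_rel = (14, -13),  |v_rel|² = 365
v_rel×d = (14)·(18) − (-13)·(-13) = 83
since m = R²·365 − 83²:  R² = (6889 + 10996) / 365 = 49
R = √49 = 7  ⇒  r_B = 7 − 4 = 3

rB=3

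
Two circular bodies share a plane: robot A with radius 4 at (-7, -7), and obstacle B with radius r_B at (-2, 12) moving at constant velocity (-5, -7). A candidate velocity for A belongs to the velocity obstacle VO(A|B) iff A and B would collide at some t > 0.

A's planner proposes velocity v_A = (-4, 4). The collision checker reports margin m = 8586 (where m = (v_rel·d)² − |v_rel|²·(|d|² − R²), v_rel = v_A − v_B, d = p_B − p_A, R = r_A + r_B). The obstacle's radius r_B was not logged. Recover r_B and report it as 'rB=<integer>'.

m = 8586
d = (5, 19);  v_rel = (1, 11),  |v_rel|² = 122
v_rel×d = (1)·(19) − (11)·(5) = -36
since m = R²·122 − (-36)²:  R² = (1296 + 8586) / 122 = 81
R = √81 = 9  ⇒  r_B = 9 − 4 = 5

rB=5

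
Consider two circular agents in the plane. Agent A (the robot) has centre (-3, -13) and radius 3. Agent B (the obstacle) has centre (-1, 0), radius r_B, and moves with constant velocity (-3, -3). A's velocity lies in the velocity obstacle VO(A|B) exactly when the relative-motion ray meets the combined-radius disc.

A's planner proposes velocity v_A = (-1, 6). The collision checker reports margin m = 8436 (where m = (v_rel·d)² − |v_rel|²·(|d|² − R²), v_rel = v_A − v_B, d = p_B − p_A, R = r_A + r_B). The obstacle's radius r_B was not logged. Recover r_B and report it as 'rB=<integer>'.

m = 8436
d = (2, 13);  v_rel = (2, 9),  |v_rel|² = 85
v_rel×d = (2)·(13) − (9)·(2) = 8
since m = R²·85 − 8²:  R² = (64 + 8436) / 85 = 100
R = √100 = 10  ⇒  r_B = 10 − 3 = 7

rB=7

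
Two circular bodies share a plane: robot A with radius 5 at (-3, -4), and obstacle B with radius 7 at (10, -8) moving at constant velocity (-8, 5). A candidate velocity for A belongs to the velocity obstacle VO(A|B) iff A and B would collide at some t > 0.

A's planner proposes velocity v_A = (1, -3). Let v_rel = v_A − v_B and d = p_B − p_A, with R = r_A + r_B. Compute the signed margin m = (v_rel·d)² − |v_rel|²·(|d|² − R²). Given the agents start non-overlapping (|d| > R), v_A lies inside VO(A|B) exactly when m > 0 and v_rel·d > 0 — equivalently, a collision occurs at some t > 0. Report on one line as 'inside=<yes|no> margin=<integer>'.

d = (13, -4),  |d|² = 185;  R = 5+7 = 12,  c = 185−12² = 41
v_rel = (9, -8),  |v_rel|² = 145;  v_rel·d = (9)·(13) + (-8)·(-4) = 149
145·t² − 298·t + 41 = 0  ⇒  m = 149² − 145·41 = 16256
m = 16256 > 0,  v_rel·d = 149 > 0  ⇒  inside

inside=yes margin=16256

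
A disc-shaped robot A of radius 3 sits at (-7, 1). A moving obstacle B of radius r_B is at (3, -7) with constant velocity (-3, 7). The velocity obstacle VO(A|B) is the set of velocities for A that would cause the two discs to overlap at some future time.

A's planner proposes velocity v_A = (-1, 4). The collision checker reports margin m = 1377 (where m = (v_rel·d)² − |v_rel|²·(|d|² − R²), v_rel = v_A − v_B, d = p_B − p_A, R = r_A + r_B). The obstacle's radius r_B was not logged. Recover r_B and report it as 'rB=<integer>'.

m = 1377
d = (10, -8);  v_rel = (2, -3),  |v_rel|² = 13
v_rel×d = (2)·(-8) − (-3)·(10) = 14
since m = R²·13 − 14²:  R² = (196 + 1377) / 13 = 121
R = √121 = 11  ⇒  r_B = 11 − 3 = 8

rB=8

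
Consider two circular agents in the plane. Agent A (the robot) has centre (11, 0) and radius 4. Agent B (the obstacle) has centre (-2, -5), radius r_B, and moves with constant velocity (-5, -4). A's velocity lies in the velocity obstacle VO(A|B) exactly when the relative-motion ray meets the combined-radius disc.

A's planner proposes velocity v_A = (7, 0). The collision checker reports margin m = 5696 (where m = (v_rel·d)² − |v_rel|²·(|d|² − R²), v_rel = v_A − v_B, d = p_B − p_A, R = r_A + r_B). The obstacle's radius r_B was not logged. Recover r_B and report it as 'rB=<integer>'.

m = 5696
d = (-13, -5);  v_rel = (12, 4),  |v_rel|² = 160
v_rel×d = (12)·(-5) − (4)·(-13) = -8
since m = R²·160 − (-8)²:  R² = (64 + 5696) / 160 = 36
R = √36 = 6  ⇒  r_B = 6 − 4 = 2

rB=2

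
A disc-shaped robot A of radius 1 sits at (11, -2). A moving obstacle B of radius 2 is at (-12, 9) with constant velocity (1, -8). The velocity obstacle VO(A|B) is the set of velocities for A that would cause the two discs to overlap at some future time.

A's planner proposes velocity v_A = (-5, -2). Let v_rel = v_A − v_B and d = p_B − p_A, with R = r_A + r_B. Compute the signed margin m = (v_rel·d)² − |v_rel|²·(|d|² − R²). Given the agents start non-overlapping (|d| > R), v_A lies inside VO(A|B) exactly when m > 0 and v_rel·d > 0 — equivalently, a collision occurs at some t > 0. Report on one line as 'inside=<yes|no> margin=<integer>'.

d = (-23, 11),  |d|² = 650;  R = 1+2 = 3,  c = 650−3² = 641
v_rel = (-6, 6),  |v_rel|² = 72;  v_rel·d = (-6)·(-23) + (6)·(11) = 204
72·t² − 408·t + 641 = 0  ⇒  m = 204² − 72·641 = -4536
m = -4536 < 0,  v_rel·d = 204 > 0  ⇒  outside

inside=no margin=-4536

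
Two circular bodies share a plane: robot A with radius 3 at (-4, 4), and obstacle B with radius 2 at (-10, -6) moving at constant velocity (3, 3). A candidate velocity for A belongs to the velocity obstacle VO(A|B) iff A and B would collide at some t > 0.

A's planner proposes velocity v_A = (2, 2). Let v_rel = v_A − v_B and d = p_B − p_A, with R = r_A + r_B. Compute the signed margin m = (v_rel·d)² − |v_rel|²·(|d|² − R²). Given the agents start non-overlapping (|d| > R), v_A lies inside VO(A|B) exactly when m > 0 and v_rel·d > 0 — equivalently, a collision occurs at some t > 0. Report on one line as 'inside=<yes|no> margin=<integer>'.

d = (-6, -10),  |d|² = 136;  R = 3+2 = 5,  c = 136−5² = 111
v_rel = (-1, -1),  |v_rel|² = 2;  v_rel·d = (-1)·(-6) + (-1)·(-10) = 16
2·t² − 32·t + 111 = 0  ⇒  m = 16² − 2·111 = 34
m = 34 > 0,  v_rel·d = 16 > 0  ⇒  inside

inside=yes margin=34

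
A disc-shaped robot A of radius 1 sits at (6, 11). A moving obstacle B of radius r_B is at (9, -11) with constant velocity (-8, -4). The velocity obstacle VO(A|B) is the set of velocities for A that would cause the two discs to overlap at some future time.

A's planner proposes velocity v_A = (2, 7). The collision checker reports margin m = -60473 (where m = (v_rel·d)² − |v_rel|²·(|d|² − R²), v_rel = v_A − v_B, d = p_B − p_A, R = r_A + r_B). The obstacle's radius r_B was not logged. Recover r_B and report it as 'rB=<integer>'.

m = -60473
d = (3, -22);  v_rel = (10, 11),  |v_rel|² = 221
v_rel×d = (10)·(-22) − (11)·(3) = -253
since m = R²·221 − (-253)²:  R² = (64009 + -60473) / 221 = 16
R = √16 = 4  ⇒  r_B = 4 − 1 = 3

rB=3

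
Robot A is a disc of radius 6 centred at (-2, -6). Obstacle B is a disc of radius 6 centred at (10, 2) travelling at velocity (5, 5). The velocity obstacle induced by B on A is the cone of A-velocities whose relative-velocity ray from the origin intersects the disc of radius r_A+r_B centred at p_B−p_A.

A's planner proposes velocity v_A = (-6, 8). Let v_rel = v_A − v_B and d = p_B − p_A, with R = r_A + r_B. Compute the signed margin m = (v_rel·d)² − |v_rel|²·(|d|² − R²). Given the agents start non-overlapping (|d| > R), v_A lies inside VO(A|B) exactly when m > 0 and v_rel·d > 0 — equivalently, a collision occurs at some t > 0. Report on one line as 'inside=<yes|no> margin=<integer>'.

d = (12, 8),  |d|² = 208;  R = 6+6 = 12,  c = 208−12² = 64
v_rel = (-11, 3),  |v_rel|² = 130;  v_rel·d = (-11)·(12) + (3)·(8) = -108
130·t² + 216·t + 64 = 0  ⇒  m = (-108)² − 130·64 = 3344
m = 3344 > 0,  v_rel·d = -108 < 0  ⇒  outside

inside=no margin=3344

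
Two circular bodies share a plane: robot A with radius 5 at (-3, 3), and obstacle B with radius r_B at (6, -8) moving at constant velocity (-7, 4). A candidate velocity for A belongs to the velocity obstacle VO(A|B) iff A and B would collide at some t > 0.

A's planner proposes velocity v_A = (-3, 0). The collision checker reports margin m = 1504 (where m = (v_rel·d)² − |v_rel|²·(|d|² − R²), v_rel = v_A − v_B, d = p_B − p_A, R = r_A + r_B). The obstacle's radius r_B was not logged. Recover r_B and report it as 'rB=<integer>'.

m = 1504
d = (9, -11);  v_rel = (4, -4),  |v_rel|² = 32
v_rel×d = (4)·(-11) − (-4)·(9) = -8
since m = R²·32 − (-8)²:  R² = (64 + 1504) / 32 = 49
R = √49 = 7  ⇒  r_B = 7 − 5 = 2

rB=2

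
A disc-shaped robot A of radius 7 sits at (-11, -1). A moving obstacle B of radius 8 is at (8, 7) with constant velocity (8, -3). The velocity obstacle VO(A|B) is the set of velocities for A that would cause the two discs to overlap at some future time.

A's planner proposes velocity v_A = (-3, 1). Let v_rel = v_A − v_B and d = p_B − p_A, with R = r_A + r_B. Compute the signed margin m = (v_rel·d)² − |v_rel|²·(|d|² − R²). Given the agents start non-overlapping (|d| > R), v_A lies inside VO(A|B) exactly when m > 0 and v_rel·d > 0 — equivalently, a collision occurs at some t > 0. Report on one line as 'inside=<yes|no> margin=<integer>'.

d = (19, 8),  |d|² = 425;  R = 7+8 = 15,  c = 425−15² = 200
v_rel = (-11, 4),  |v_rel|² = 137;  v_rel·d = (-11)·(19) + (4)·(8) = -177
137·t² + 354·t + 200 = 0  ⇒  m = (-177)² − 137·200 = 3929
m = 3929 > 0,  v_rel·d = -177 < 0  ⇒  outside

inside=no margin=3929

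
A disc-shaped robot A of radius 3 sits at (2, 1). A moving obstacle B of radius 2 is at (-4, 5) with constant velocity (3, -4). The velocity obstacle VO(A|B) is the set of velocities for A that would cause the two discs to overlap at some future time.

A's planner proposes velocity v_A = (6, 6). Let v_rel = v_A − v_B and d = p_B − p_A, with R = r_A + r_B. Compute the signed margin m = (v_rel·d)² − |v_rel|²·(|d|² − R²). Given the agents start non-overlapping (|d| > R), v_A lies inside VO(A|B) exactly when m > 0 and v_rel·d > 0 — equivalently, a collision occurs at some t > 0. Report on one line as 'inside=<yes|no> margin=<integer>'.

d = (-6, 4),  |d|² = 52;  R = 3+2 = 5,  c = 52−5² = 27
v_rel = (3, 10),  |v_rel|² = 109;  v_rel·d = (3)·(-6) + (10)·(4) = 22
109·t² − 44·t + 27 = 0  ⇒  m = 22² − 109·27 = -2459
m = -2459 < 0,  v_rel·d = 22 > 0  ⇒  outside

inside=no margin=-2459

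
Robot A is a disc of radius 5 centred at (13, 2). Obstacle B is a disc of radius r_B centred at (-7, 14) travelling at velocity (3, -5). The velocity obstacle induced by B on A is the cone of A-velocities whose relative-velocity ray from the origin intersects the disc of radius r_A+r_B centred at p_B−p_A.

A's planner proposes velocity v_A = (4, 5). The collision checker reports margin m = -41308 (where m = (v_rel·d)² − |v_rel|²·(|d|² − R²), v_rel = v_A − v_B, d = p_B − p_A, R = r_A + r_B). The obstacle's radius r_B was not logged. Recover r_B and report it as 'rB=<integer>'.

m = -41308
d = (-20, 12);  v_rel = (1, 10),  |v_rel|² = 101
v_rel×d = (1)·(12) − (10)·(-20) = 212
since m = R²·101 − 212²:  R² = (44944 + -41308) / 101 = 36
R = √36 = 6  ⇒  r_B = 6 − 5 = 1

rB=1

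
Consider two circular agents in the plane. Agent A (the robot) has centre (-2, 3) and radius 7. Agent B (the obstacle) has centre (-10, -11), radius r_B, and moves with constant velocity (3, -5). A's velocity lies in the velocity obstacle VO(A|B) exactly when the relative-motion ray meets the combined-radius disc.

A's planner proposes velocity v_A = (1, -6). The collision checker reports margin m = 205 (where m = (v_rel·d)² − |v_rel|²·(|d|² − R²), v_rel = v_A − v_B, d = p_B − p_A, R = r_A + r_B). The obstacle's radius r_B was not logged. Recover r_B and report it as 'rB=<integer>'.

m = 205
d = (-8, -14);  v_rel = (-2, -1),  |v_rel|² = 5
v_rel×d = (-2)·(-14) − (-1)·(-8) = 20
since m = R²·5 − 20²:  R² = (400 + 205) / 5 = 121
R = √121 = 11  ⇒  r_B = 11 − 7 = 4

rB=4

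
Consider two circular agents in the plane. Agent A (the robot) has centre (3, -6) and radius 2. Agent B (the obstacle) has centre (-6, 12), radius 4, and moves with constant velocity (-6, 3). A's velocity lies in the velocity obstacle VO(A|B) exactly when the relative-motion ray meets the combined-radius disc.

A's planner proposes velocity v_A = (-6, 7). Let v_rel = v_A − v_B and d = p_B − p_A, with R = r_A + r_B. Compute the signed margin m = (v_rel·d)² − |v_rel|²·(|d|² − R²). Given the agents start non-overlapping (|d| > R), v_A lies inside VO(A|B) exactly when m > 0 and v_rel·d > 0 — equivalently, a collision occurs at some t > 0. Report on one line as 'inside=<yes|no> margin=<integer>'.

d = (-9, 18),  |d|² = 405;  R = 2+4 = 6,  c = 405−6² = 369
v_rel = (0, 4),  |v_rel|² = 16;  v_rel·d = (0)·(-9) + (4)·(18) = 72
16·t² − 144·t + 369 = 0  ⇒  m = 72² − 16·369 = -720
m = -720 < 0,  v_rel·d = 72 > 0  ⇒  outside

inside=no margin=-720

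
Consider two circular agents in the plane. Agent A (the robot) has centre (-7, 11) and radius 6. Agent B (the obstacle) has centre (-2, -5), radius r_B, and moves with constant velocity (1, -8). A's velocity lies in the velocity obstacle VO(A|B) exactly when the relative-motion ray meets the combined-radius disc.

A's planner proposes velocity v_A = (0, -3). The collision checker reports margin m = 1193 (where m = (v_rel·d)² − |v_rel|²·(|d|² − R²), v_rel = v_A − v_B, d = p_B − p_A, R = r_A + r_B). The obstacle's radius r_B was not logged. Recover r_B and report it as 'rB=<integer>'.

m = 1193
d = (5, -16);  v_rel = (-1, 5),  |v_rel|² = 26
v_rel×d = (-1)·(-16) − (5)·(5) = -9
since m = R²·26 − (-9)²:  R² = (81 + 1193) / 26 = 49
R = √49 = 7  ⇒  r_B = 7 − 6 = 1

rB=1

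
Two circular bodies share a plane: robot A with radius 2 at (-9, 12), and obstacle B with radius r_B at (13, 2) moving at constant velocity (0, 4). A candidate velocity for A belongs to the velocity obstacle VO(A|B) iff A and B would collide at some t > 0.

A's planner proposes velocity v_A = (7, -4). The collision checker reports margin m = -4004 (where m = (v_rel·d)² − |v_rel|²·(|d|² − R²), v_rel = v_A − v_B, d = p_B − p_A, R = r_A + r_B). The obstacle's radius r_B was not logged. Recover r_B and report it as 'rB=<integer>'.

m = -4004
d = (22, -10);  v_rel = (7, -8),  |v_rel|² = 113
v_rel×d = (7)·(-10) − (-8)·(22) = 106
since m = R²·113 − 106²:  R² = (11236 + -4004) / 113 = 64
R = √64 = 8  ⇒  r_B = 8 − 2 = 6

rB=6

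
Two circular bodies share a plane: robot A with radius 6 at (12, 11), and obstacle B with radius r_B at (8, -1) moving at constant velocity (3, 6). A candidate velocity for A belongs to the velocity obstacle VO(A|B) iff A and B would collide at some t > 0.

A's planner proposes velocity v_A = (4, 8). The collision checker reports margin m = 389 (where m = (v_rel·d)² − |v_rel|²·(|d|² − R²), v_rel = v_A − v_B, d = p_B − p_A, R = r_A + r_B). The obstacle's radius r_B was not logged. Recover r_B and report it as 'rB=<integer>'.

m = 389
d = (-4, -12);  v_rel = (1, 2),  |v_rel|² = 5
v_rel×d = (1)·(-12) − (2)·(-4) = -4
since m = R²·5 − (-4)²:  R² = (16 + 389) / 5 = 81
R = √81 = 9  ⇒  r_B = 9 − 6 = 3

rB=3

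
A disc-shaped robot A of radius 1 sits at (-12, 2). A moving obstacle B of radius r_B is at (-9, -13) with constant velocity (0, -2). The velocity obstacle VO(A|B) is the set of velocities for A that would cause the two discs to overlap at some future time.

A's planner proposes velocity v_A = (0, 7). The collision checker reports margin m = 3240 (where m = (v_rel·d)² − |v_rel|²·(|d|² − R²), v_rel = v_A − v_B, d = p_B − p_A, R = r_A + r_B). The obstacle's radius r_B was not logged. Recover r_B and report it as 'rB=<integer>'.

m = 3240
d = (3, -15);  v_rel = (0, 9),  |v_rel|² = 81
v_rel×d = (0)·(-15) − (9)·(3) = -27
since m = R²·81 − (-27)²:  R² = (729 + 3240) / 81 = 49
R = √49 = 7  ⇒  r_B = 7 − 1 = 6

rB=6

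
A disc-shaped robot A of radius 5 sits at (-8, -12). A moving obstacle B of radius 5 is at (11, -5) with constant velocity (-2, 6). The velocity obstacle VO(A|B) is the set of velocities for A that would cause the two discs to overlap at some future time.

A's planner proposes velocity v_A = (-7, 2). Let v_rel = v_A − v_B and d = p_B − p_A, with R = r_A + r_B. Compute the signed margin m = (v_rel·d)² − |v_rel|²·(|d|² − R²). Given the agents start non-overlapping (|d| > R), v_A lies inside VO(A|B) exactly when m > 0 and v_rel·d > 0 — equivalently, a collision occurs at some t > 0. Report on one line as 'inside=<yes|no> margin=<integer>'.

d = (19, 7),  |d|² = 410;  R = 5+5 = 10,  c = 410−10² = 310
v_rel = (-5, -4),  |v_rel|² = 41;  v_rel·d = (-5)·(19) + (-4)·(7) = -123
41·t² + 246·t + 310 = 0  ⇒  m = (-123)² − 41·310 = 2419
m = 2419 > 0,  v_rel·d = -123 < 0  ⇒  outside

inside=no margin=2419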